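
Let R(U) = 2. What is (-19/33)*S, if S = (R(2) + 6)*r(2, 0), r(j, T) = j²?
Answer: -608/33 ≈ -18.424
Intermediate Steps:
S = 32 (S = (2 + 6)*2² = 8*4 = 32)
(-19/33)*S = -19/33*32 = -608/33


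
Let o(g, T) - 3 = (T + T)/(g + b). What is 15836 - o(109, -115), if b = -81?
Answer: 221777/14 ≈ 15841.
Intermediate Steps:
o(g, T) = 3 + 2*T/(-81 + g) (o(g, T) = 3 + (T + T)/(g - 81) = 3 + (2*T)/(-81 + g) = 3 + 2*T/(-81 + g))
15836 - o(109, -115) = 15836 - (-243 + 2*(-115) + 3*109)/(-81 + 109) = 15836 - (-243 - 230 + 327)/28 = 15836 - (-146)/28 = 15836 - 1*(-73/14) = 15836 + 73/14 = 221777/14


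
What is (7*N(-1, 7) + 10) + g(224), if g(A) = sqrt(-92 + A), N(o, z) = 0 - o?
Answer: 17 + 2*sqrt(33) ≈ 28.489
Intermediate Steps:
N(o, z) = -o
(7*N(-1, 7) + 10) + g(224) = (7*(-1*(-1)) + 10) + sqrt(-92 + 224) = (7*1 + 10) + sqrt(132) = (7 + 10) + 2*sqrt(33) = 17 + 2*sqrt(33)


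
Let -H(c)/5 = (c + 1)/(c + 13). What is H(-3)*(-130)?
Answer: -130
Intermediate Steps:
H(c) = -5*(1 + c)/(13 + c) (H(c) = -5*(c + 1)/(c + 13) = -5*(1 + c)/(13 + c))
H(-3)*(-130) = (5*(-1 - 1*(-3))/(13 - 3))*(-130) = (5*(-1 + 3)/10)*(-130) = (5*(⅒)*2)*(-130) = 1*(-130) = -130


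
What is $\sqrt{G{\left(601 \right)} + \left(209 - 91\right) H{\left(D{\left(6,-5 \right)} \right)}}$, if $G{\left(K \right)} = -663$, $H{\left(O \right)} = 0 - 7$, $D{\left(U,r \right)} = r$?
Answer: $i \sqrt{1489} \approx 38.588 i$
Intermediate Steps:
$H{\left(O \right)} = -7$
$\sqrt{G{\left(601 \right)} + \left(209 - 91\right) H{\left(D{\left(6,-5 \right)} \right)}} = \sqrt{-663 + \left(209 - 91\right) \left(-7\right)} = \sqrt{-663 + 118 \left(-7\right)} = \sqrt{-663 - 826} = \sqrt{-1489} = i \sqrt{1489}$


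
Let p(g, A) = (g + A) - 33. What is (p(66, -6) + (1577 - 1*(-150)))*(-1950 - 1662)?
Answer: -6335448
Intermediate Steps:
p(g, A) = -33 + A + g (p(g, A) = (A + g) - 33 = -33 + A + g)
(p(66, -6) + (1577 - 1*(-150)))*(-1950 - 1662) = ((-33 - 6 + 66) + (1577 - 1*(-150)))*(-1950 - 1662) = (27 + (1577 + 150))*(-3612) = (27 + 1727)*(-3612) = 1754*(-3612) = -6335448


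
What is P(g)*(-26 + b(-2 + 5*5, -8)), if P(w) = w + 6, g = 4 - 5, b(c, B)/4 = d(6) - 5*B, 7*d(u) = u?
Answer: 4810/7 ≈ 687.14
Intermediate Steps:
d(u) = u/7
b(c, B) = 24/7 - 20*B (b(c, B) = 4*((⅐)*6 - 5*B) = 4*(6/7 - 5*B) = 24/7 - 20*B)
g = -1
P(w) = 6 + w
P(g)*(-26 + b(-2 + 5*5, -8)) = (6 - 1)*(-26 + (24/7 - 20*(-8))) = 5*(-26 + (24/7 + 160)) = 5*(-26 + 1144/7) = 5*(962/7) = 4810/7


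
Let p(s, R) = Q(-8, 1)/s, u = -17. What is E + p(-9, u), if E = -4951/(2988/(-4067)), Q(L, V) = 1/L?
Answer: 53911/8 ≈ 6738.9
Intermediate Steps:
p(s, R) = -1/(8*s) (p(s, R) = 1/((-8)*s) = -1/(8*s))
E = 242599/36 (E = -4951/(2988*(-1/4067)) = -4951/(-36/49) = -4951*(-49/36) = 242599/36 ≈ 6738.9)
E + p(-9, u) = 242599/36 - ⅛/(-9) = 242599/36 - ⅛*(-⅑) = 242599/36 + 1/72 = 53911/8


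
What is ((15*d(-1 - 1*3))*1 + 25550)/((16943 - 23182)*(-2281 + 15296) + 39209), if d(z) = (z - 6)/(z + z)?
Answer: -102275/324645504 ≈ -0.00031504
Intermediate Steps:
d(z) = (-6 + z)/(2*z) (d(z) = (-6 + z)/((2*z)) = (-6 + z)*(1/(2*z)) = (-6 + z)/(2*z))
((15*d(-1 - 1*3))*1 + 25550)/((16943 - 23182)*(-2281 + 15296) + 39209) = ((15*((-6 + (-1 - 1*3))/(2*(-1 - 1*3))))*1 + 25550)/((16943 - 23182)*(-2281 + 15296) + 39209) = ((15*((-6 + (-1 - 3))/(2*(-1 - 3))))*1 + 25550)/(-6239*13015 + 39209) = ((15*((½)*(-6 - 4)/(-4)))*1 + 25550)/(-81200585 + 39209) = ((15*((½)*(-¼)*(-10)))*1 + 25550)/(-81161376) = ((15*(5/4))*1 + 25550)*(-1/81161376) = ((75/4)*1 + 25550)*(-1/81161376) = (75/4 + 25550)*(-1/81161376) = (102275/4)*(-1/81161376) = -102275/324645504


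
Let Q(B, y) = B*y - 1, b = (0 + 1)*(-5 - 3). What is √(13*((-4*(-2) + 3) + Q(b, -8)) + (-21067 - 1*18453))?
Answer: I*√38558 ≈ 196.36*I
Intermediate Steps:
b = -8 (b = 1*(-8) = -8)
Q(B, y) = -1 + B*y
√(13*((-4*(-2) + 3) + Q(b, -8)) + (-21067 - 1*18453)) = √(13*((-4*(-2) + 3) + (-1 - 8*(-8))) + (-21067 - 1*18453)) = √(13*((8 + 3) + (-1 + 64)) + (-21067 - 18453)) = √(13*(11 + 63) - 39520) = √(13*74 - 39520) = √(962 - 39520) = √(-38558) = I*√38558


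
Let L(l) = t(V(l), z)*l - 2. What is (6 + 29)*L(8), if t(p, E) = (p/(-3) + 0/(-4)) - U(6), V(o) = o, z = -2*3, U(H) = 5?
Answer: -6650/3 ≈ -2216.7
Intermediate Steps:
z = -6
t(p, E) = -5 - p/3 (t(p, E) = (p/(-3) + 0/(-4)) - 1*5 = (p*(-⅓) + 0*(-¼)) - 5 = (-p/3 + 0) - 5 = -p/3 - 5 = -5 - p/3)
L(l) = -2 + l*(-5 - l/3) (L(l) = (-5 - l/3)*l - 2 = l*(-5 - l/3) - 2 = -2 + l*(-5 - l/3))
(6 + 29)*L(8) = (6 + 29)*(-2 - ⅓*8*(15 + 8)) = 35*(-2 - ⅓*8*23) = 35*(-2 - 184/3) = 35*(-190/3) = -6650/3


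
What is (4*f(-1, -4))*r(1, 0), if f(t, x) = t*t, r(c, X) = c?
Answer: 4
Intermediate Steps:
f(t, x) = t**2
(4*f(-1, -4))*r(1, 0) = (4*(-1)**2)*1 = (4*1)*1 = 4*1 = 4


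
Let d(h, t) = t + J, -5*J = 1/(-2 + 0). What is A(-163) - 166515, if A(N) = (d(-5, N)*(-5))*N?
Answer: -598557/2 ≈ -2.9928e+5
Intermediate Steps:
J = 1/10 (J = -1/(5*(-2 + 0)) = -1/5/(-2) = -1/5*(-1/2) = 1/10 ≈ 0.10000)
d(h, t) = 1/10 + t (d(h, t) = t + 1/10 = 1/10 + t)
A(N) = N*(-1/2 - 5*N) (A(N) = ((1/10 + N)*(-5))*N = (-1/2 - 5*N)*N = N*(-1/2 - 5*N))
A(-163) - 166515 = -1/2*(-163)*(1 + 10*(-163)) - 166515 = -1/2*(-163)*(1 - 1630) - 166515 = -1/2*(-163)*(-1629) - 166515 = -265527/2 - 166515 = -598557/2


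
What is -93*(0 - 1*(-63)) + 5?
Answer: -5854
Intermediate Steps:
-93*(0 - 1*(-63)) + 5 = -93*(0 + 63) + 5 = -93*63 + 5 = -5859 + 5 = -5854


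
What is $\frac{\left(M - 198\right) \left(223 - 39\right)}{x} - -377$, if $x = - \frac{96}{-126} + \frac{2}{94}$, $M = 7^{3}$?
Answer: $\frac{26624581}{773} \approx 34443.0$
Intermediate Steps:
$M = 343$
$x = \frac{773}{987}$ ($x = \left(-96\right) \left(- \frac{1}{126}\right) + 2 \cdot \frac{1}{94} = \frac{16}{21} + \frac{1}{47} = \frac{773}{987} \approx 0.78318$)
$\frac{\left(M - 198\right) \left(223 - 39\right)}{x} - -377 = \frac{\left(343 - 198\right) \left(223 - 39\right)}{\frac{773}{987}} - -377 = 145 \left(223 - 39\right) \frac{987}{773} + 377 = 145 \cdot 184 \cdot \frac{987}{773} + 377 = 26680 \cdot \frac{987}{773} + 377 = \frac{26333160}{773} + 377 = \frac{26624581}{773}$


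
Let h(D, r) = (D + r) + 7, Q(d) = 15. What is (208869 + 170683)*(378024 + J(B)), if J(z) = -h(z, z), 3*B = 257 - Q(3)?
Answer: 430247621984/3 ≈ 1.4342e+11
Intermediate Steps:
h(D, r) = 7 + D + r
B = 242/3 (B = (257 - 1*15)/3 = (257 - 15)/3 = (1/3)*242 = 242/3 ≈ 80.667)
J(z) = -7 - 2*z (J(z) = -(7 + z + z) = -(7 + 2*z) = -7 - 2*z)
(208869 + 170683)*(378024 + J(B)) = (208869 + 170683)*(378024 + (-7 - 2*242/3)) = 379552*(378024 + (-7 - 484/3)) = 379552*(378024 - 505/3) = 379552*(1133567/3) = 430247621984/3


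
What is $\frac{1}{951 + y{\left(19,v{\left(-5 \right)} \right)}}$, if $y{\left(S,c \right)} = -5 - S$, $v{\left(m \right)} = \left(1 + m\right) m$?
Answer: $\frac{1}{927} \approx 0.0010787$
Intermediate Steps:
$v{\left(m \right)} = m \left(1 + m\right)$
$\frac{1}{951 + y{\left(19,v{\left(-5 \right)} \right)}} = \frac{1}{951 - 24} = \frac{1}{927}$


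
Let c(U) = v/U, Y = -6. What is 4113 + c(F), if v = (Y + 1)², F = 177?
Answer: 728026/177 ≈ 4113.1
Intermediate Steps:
v = 25 (v = (-6 + 1)² = (-5)² = 25)
c(U) = 25/U
4113 + c(F) = 4113 + 25/177 = 728026/177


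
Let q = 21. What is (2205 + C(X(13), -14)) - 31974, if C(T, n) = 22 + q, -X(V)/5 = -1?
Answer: -29726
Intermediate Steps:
X(V) = 5 (X(V) = -5*(-1) = 5)
C(T, n) = 43 (C(T, n) = 22 + 21 = 43)
(2205 + C(X(13), -14)) - 31974 = (2205 + 43) - 31974 = 2248 - 31974 = -29726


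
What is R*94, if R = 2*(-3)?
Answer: -564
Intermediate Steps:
R = -6
R*94 = -6*94 = -564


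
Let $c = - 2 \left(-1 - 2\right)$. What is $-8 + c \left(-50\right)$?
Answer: $-308$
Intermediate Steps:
$c = 6$ ($c = \left(-2\right) \left(-3\right) = 6$)
$-8 + c \left(-50\right) = -8 + 6 \left(-50\right) = -8 - 300 = -308$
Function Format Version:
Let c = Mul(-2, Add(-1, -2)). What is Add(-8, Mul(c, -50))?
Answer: -308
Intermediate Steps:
c = 6 (c = Mul(-2, -3) = 6)
Add(-8, Mul(c, -50)) = Add(-8, Mul(6, -50)) = Add(-8, -300) = -308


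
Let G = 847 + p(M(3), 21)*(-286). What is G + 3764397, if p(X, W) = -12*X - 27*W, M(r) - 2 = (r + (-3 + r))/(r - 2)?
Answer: 3944566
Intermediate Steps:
M(r) = 2 + (-3 + 2*r)/(-2 + r) (M(r) = 2 + (r + (-3 + r))/(r - 2) = 2 + (-3 + 2*r)/(-2 + r))
p(X, W) = -27*W - 12*X
G = 180169 (G = 847 + (-27*21 - 12*(-7 + 4*3)/(-2 + 3))*(-286) = 847 + (-567 - 12*(-7 + 12)/1)*(-286) = 847 + (-567 - 12*5)*(-286) = 847 + (-567 - 60)*(-286) = 847 - 627*(-286) = 847 + 179322 = 180169)
G + 3764397 = 180169 + 3764397 = 3944566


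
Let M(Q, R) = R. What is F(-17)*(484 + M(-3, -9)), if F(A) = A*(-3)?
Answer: 24225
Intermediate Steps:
F(A) = -3*A
F(-17)*(484 + M(-3, -9)) = (-3*(-17))*(484 - 9) = 51*475 = 24225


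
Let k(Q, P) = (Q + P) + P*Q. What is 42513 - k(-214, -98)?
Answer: 21853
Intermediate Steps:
k(Q, P) = P + Q + P*Q (k(Q, P) = (P + Q) + P*Q = P + Q + P*Q)
42513 - k(-214, -98) = 42513 - (-98 - 214 - 98*(-214)) = 42513 - (-98 - 214 + 20972) = 42513 - 1*20660 = 42513 - 20660 = 21853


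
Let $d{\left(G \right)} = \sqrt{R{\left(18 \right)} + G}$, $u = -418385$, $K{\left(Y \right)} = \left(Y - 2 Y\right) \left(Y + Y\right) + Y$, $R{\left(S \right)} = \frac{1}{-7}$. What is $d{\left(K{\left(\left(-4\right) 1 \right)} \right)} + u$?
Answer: $-418385 + \frac{i \sqrt{1771}}{7} \approx -4.1839 \cdot 10^{5} + 6.0119 i$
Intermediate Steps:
$R{\left(S \right)} = - \frac{1}{7}$
$K{\left(Y \right)} = Y - 2 Y^{2}$ ($K{\left(Y \right)} = - Y 2 Y + Y = - 2 Y^{2} + Y = Y - 2 Y^{2}$)
$d{\left(G \right)} = \sqrt{- \frac{1}{7} + G}$
$d{\left(K{\left(\left(-4\right) 1 \right)} \right)} + u = \frac{\sqrt{-7 + 49 \left(-4\right) 1 \left(1 - 2 \left(\left(-4\right) 1\right)\right)}}{7} - 418385 = \frac{\sqrt{-7 + 49 \left(- 4 \left(1 - -8\right)\right)}}{7} - 418385 = \frac{\sqrt{-7 + 49 \left(- 4 \left(1 + 8\right)\right)}}{7} - 418385 = \frac{\sqrt{-7 + 49 \left(\left(-4\right) 9\right)}}{7} - 418385 = \frac{\sqrt{-7 + 49 \left(-36\right)}}{7} - 418385 = \frac{\sqrt{-7 - 1764}}{7} - 418385 = \frac{\sqrt{-1771}}{7} - 418385 = \frac{i \sqrt{1771}}{7} - 418385 = -418385 + \frac{i \sqrt{1771}}{7}$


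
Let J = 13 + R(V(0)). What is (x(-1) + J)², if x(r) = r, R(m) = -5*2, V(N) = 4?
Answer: 4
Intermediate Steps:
R(m) = -10
J = 3 (J = 13 - 10 = 3)
(x(-1) + J)² = (-1 + 3)² = 2² = 4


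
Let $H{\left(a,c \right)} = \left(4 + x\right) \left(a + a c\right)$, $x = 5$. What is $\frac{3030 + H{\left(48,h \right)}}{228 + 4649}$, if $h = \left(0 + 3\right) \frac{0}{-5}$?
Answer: $\frac{3462}{4877} \approx 0.70986$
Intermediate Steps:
$h = 0$ ($h = 3 \cdot 0 \left(- \frac{1}{5}\right) = 3 \cdot 0 = 0$)
$H{\left(a,c \right)} = 9 a + 9 a c$ ($H{\left(a,c \right)} = \left(4 + 5\right) \left(a + a c\right) = 9 \left(a + a c\right) = 9 a + 9 a c$)
$\frac{3030 + H{\left(48,h \right)}}{228 + 4649} = \frac{3030 + 9 \cdot 48 \left(1 + 0\right)}{228 + 4649} = \frac{3030 + 9 \cdot 48 \cdot 1}{4877} = \left(3030 + 432\right) \frac{1}{4877} = 3462 \cdot \frac{1}{4877} = \frac{3462}{4877}$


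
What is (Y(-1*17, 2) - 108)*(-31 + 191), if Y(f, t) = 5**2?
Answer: -13280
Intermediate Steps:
Y(f, t) = 25
(Y(-1*17, 2) - 108)*(-31 + 191) = (25 - 108)*(-31 + 191) = -83*160 = -13280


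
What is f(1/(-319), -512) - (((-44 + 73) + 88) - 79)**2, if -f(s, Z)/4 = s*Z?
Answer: -462684/319 ≈ -1450.4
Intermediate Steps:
f(s, Z) = -4*Z*s (f(s, Z) = -4*s*Z = -4*Z*s)
f(1/(-319), -512) - (((-44 + 73) + 88) - 79)**2 = -4*(-512)/(-319) - (((-44 + 73) + 88) - 79)**2 = -4*(-512)*(-1/319) - ((29 + 88) - 79)**2 = -2048/319 - (117 - 79)**2 = -2048/319 - 1*38**2 = -2048/319 - 1*1444 = -2048/319 - 1444 = -462684/319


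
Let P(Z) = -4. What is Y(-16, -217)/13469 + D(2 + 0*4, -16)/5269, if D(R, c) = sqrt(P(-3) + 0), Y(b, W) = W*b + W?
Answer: 3255/13469 + 2*I/5269 ≈ 0.24167 + 0.00037958*I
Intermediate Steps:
Y(b, W) = W + W*b
D(R, c) = 2*I (D(R, c) = sqrt(-4 + 0) = sqrt(-4) = 2*I)
Y(-16, -217)/13469 + D(2 + 0*4, -16)/5269 = -217*(1 - 16)/13469 + (2*I)/5269 = -217*(-15)*(1/13469) + (2*I)*(1/5269) = 3255*(1/13469) + 2*I/5269 = 3255/13469 + 2*I/5269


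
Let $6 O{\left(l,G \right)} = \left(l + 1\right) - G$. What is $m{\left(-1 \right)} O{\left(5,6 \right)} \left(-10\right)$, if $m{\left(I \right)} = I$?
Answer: $0$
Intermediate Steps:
$O{\left(l,G \right)} = \frac{1}{6} - \frac{G}{6} + \frac{l}{6}$ ($O{\left(l,G \right)} = \frac{\left(l + 1\right) - G}{6} = \frac{\left(1 + l\right) - G}{6} = \frac{1 + l - G}{6} = \frac{1}{6} - \frac{G}{6} + \frac{l}{6}$)
$m{\left(-1 \right)} O{\left(5,6 \right)} \left(-10\right) = - (\frac{1}{6} - 1 + \frac{1}{6} \cdot 5) \left(-10\right) = - (\frac{1}{6} - 1 + \frac{5}{6}) \left(-10\right) = \left(-1\right) 0 \left(-10\right) = 0 \left(-10\right) = 0$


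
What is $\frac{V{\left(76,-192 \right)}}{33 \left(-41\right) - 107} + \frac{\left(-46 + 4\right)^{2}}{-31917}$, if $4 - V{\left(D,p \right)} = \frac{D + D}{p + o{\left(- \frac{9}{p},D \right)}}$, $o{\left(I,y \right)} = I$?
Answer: $- \frac{2793180863}{47705541975} \approx -0.05855$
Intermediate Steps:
$V{\left(D,p \right)} = 4 - \frac{2 D}{p - \frac{9}{p}}$ ($V{\left(D,p \right)} = 4 - \frac{D + D}{p - \frac{9}{p}} = 4 - \frac{2 D}{p - \frac{9}{p}}$)
$\frac{V{\left(76,-192 \right)}}{33 \left(-41\right) - 107} + \frac{\left(-46 + 4\right)^{2}}{-31917} = \frac{2 \frac{1}{-9 + \left(-192\right)^{2}} \left(-18 - 192 \left(\left(-1\right) 76 + 2 \left(-192\right)\right)\right)}{33 \left(-41\right) - 107} + \frac{\left(-46 + 4\right)^{2}}{-31917} = \frac{2 \frac{1}{-9 + 36864} \left(-18 - 192 \left(-76 - 384\right)\right)}{-1353 - 107} + \left(-42\right)^{2} \left(- \frac{1}{31917}\right) = \frac{2 \cdot \frac{1}{36855} \left(-18 - -88320\right)}{-1460} + 1764 \left(- \frac{1}{31917}\right) = 2 \cdot \frac{1}{36855} \left(-18 + 88320\right) \left(- \frac{1}{1460}\right) - \frac{588}{10639} = 2 \cdot \frac{1}{36855} \cdot 88302 \left(- \frac{1}{1460}\right) - \frac{588}{10639} = \frac{58868}{12285} \left(- \frac{1}{1460}\right) - \frac{588}{10639} = - \frac{14717}{4484025} - \frac{588}{10639} = - \frac{2793180863}{47705541975}$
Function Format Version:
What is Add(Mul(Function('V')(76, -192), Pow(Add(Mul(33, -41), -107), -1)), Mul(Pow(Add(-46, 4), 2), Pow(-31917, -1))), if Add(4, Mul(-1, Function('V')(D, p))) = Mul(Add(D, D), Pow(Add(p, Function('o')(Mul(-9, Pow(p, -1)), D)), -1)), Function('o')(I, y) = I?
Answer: Rational(-2793180863, 47705541975) ≈ -0.058550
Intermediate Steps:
Function('V')(D, p) = Add(4, Mul(-2, D, Pow(Add(p, Mul(-9, Pow(p, -1))), -1))) (Function('V')(D, p) = Add(4, Mul(-1, Mul(Add(D, D), Pow(Add(p, Mul(-9, Pow(p, -1))), -1)))) = Add(4, Mul(-1, Mul(Mul(2, D), Pow(Add(p, Mul(-9, Pow(p, -1))), -1)))) = Add(4, Mul(-1, Mul(2, D, Pow(Add(p, Mul(-9, Pow(p, -1))), -1)))) = Add(4, Mul(-2, D, Pow(Add(p, Mul(-9, Pow(p, -1))), -1))))
Add(Mul(Function('V')(76, -192), Pow(Add(Mul(33, -41), -107), -1)), Mul(Pow(Add(-46, 4), 2), Pow(-31917, -1))) = Add(Mul(Mul(2, Pow(Add(-9, Pow(-192, 2)), -1), Add(-18, Mul(-192, Add(Mul(-1, 76), Mul(2, -192))))), Pow(Add(Mul(33, -41), -107), -1)), Mul(Pow(Add(-46, 4), 2), Pow(-31917, -1))) = Add(Mul(Mul(2, Pow(Add(-9, 36864), -1), Add(-18, Mul(-192, Add(-76, -384)))), Pow(Add(-1353, -107), -1)), Mul(Pow(-42, 2), Rational(-1, 31917))) = Add(Mul(Mul(2, Pow(36855, -1), Add(-18, Mul(-192, -460))), Pow(-1460, -1)), Mul(1764, Rational(-1, 31917))) = Add(Mul(Mul(2, Rational(1, 36855), Add(-18, 88320)), Rational(-1, 1460)), Rational(-588, 10639)) = Add(Mul(Mul(2, Rational(1, 36855), 88302), Rational(-1, 1460)), Rational(-588, 10639)) = Add(Mul(Rational(58868, 12285), Rational(-1, 1460)), Rational(-588, 10639)) = Add(Rational(-14717, 4484025), Rational(-588, 10639)) = Rational(-2793180863, 47705541975)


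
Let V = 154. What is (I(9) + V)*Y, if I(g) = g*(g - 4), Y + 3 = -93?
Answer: -19104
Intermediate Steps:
Y = -96 (Y = -3 - 93 = -96)
I(g) = g*(-4 + g)
(I(9) + V)*Y = (9*(-4 + 9) + 154)*(-96) = (9*5 + 154)*(-96) = (45 + 154)*(-96) = 199*(-96) = -19104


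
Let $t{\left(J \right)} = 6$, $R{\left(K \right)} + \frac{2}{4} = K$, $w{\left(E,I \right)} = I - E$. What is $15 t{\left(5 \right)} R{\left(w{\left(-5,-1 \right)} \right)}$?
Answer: $315$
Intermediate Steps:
$R{\left(K \right)} = - \frac{1}{2} + K$
$15 t{\left(5 \right)} R{\left(w{\left(-5,-1 \right)} \right)} = 15 \cdot 6 \left(- \frac{1}{2} - -4\right) = 90 \left(- \frac{1}{2} + \left(-1 + 5\right)\right) = 90 \left(- \frac{1}{2} + 4\right) = 90 \cdot \frac{7}{2} = 315$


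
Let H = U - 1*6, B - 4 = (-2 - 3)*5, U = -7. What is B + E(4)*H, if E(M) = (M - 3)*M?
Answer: -73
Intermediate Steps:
E(M) = M*(-3 + M) (E(M) = (-3 + M)*M = M*(-3 + M))
B = -21 (B = 4 + (-2 - 3)*5 = 4 - 5*5 = 4 - 25 = -21)
H = -13 (H = -7 - 1*6 = -7 - 6 = -13)
B + E(4)*H = -21 + (4*(-3 + 4))*(-13) = -21 + (4*1)*(-13) = -21 + 4*(-13) = -21 - 52 = -73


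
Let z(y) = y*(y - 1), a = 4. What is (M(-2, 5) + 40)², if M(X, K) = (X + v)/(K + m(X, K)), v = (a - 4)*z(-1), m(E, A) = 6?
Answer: 191844/121 ≈ 1585.5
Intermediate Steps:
z(y) = y*(-1 + y)
v = 0 (v = (4 - 4)*(-(-1 - 1)) = 0*(-1*(-2)) = 0*2 = 0)
M(X, K) = X/(6 + K) (M(X, K) = (X + 0)/(K + 6) = X/(6 + K))
(M(-2, 5) + 40)² = (-2/(6 + 5) + 40)² = (-2/11 + 40)² = (438/11)² = 191844/121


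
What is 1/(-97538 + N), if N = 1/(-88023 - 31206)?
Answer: -119229/11629358203 ≈ -1.0252e-5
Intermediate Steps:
N = -1/119229 (N = 1/(-119229) = -1/119229 ≈ -8.3872e-6)
1/(-97538 + N) = 1/(-97538 - 1/119229) = 1/(-11629358203/119229) = -119229/11629358203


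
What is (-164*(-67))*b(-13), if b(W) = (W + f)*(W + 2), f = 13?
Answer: 0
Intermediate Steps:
b(W) = (2 + W)*(13 + W) (b(W) = (W + 13)*(W + 2) = (13 + W)*(2 + W) = (2 + W)*(13 + W))
(-164*(-67))*b(-13) = (-164*(-67))*(26 + (-13)² + 15*(-13)) = 10988*(26 + 169 - 195) = 10988*0 = 0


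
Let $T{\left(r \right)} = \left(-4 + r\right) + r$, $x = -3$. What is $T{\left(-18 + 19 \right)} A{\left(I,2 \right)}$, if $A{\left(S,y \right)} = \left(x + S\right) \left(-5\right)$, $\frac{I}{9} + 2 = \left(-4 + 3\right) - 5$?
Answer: $-750$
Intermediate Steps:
$I = -72$ ($I = -18 + 9 \left(\left(-4 + 3\right) - 5\right) = -18 + 9 \left(-1 - 5\right) = -18 + 9 \left(-6\right) = -18 - 54 = -72$)
$A{\left(S,y \right)} = 15 - 5 S$ ($A{\left(S,y \right)} = \left(-3 + S\right) \left(-5\right) = 15 - 5 S$)
$T{\left(r \right)} = -4 + 2 r$
$T{\left(-18 + 19 \right)} A{\left(I,2 \right)} = \left(-4 + 2 \left(-18 + 19\right)\right) \left(15 - -360\right) = \left(-4 + 2 \cdot 1\right) \left(15 + 360\right) = \left(-4 + 2\right) 375 = \left(-2\right) 375 = -750$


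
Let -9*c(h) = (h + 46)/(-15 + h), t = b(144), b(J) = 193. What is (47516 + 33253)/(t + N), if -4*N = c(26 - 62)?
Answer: 74145942/177169 ≈ 418.50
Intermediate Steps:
t = 193
c(h) = -(46 + h)/(9*(-15 + h)) (c(h) = -(h + 46)/(9*(-15 + h)) = -(46 + h)/(9*(-15 + h)))
N = -5/918 (N = -(-46 - (26 - 62))/(36*(-15 + (26 - 62))) = -(-46 - 1*(-36))/(36*(-15 - 36)) = -(-46 + 36)/(36*(-51)) = -(-1)*(-10)/(36*51) = -¼*10/459 = -5/918 ≈ -0.0054466)
(47516 + 33253)/(t + N) = (47516 + 33253)/(193 - 5/918) = 80769/(177169/918) = 80769*(918/177169) = 74145942/177169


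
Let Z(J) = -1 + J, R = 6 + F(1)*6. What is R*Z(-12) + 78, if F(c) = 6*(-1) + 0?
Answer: 468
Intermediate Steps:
F(c) = -6 (F(c) = -6 + 0 = -6)
R = -30 (R = 6 - 6*6 = 6 - 36 = -30)
R*Z(-12) + 78 = -30*(-1 - 12) + 78 = -30*(-13) + 78 = 390 + 78 = 468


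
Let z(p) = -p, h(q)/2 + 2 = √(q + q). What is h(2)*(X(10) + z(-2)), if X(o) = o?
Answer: 0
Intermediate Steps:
h(q) = -4 + 2*√2*√q (h(q) = -4 + 2*√(q + q) = -4 + 2*√(2*q) = -4 + 2*(√2*√q) = -4 + 2*√2*√q)
h(2)*(X(10) + z(-2)) = (-4 + 2*√2*√2)*(10 - 1*(-2)) = (-4 + 4)*(10 + 2) = 0*12 = 0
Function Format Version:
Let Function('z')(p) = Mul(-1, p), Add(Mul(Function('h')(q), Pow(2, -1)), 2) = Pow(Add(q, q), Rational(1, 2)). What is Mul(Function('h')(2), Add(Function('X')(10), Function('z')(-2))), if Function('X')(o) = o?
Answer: 0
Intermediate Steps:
Function('h')(q) = Add(-4, Mul(2, Pow(2, Rational(1, 2)), Pow(q, Rational(1, 2)))) (Function('h')(q) = Add(-4, Mul(2, Pow(Add(q, q), Rational(1, 2)))) = Add(-4, Mul(2, Pow(Mul(2, q), Rational(1, 2)))) = Add(-4, Mul(2, Mul(Pow(2, Rational(1, 2)), Pow(q, Rational(1, 2))))) = Add(-4, Mul(2, Pow(2, Rational(1, 2)), Pow(q, Rational(1, 2)))))
Mul(Function('h')(2), Add(Function('X')(10), Function('z')(-2))) = Mul(Add(-4, Mul(2, Pow(2, Rational(1, 2)), Pow(2, Rational(1, 2)))), Add(10, Mul(-1, -2))) = Mul(Add(-4, 4), Add(10, 2)) = Mul(0, 12) = 0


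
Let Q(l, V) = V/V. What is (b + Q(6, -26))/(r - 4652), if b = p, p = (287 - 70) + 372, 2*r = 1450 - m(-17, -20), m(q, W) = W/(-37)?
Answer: -21830/145309 ≈ -0.15023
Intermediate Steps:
Q(l, V) = 1
m(q, W) = -W/37 (m(q, W) = W*(-1/37) = -W/37)
r = 26815/37 (r = (1450 - (-1)*(-20)/37)/2 = (1450 - 1*20/37)/2 = (1450 - 20/37)/2 = (½)*(53630/37) = 26815/37 ≈ 724.73)
p = 589 (p = 217 + 372 = 589)
b = 589
(b + Q(6, -26))/(r - 4652) = (589 + 1)/(26815/37 - 4652) = 590/(-145309/37) = 590*(-37/145309) = -21830/145309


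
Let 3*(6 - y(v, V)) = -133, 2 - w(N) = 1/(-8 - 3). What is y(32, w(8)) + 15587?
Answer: 46912/3 ≈ 15637.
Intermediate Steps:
w(N) = 23/11 (w(N) = 2 - 1/(-8 - 3) = 2 - 1/(-11) = 2 - 1*(-1/11) = 2 + 1/11 = 23/11)
y(v, V) = 151/3 (y(v, V) = 6 - ⅓*(-133) = 6 + 133/3 = 151/3)
y(32, w(8)) + 15587 = 151/3 + 15587 = 46912/3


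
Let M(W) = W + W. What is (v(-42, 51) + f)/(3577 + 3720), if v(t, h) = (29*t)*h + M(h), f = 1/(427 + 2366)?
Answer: -173210687/20380521 ≈ -8.4988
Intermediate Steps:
M(W) = 2*W
f = 1/2793 ≈ 0.00035804
v(t, h) = 2*h + 29*h*t (v(t, h) = (29*t)*h + 2*h = 29*h*t + 2*h = 2*h + 29*h*t)
(v(-42, 51) + f)/(3577 + 3720) = (51*(2 + 29*(-42)) + 1/2793)/(3577 + 3720) = (51*(2 - 1218) + 1/2793)/7297 = (51*(-1216) + 1/2793)*(1/7297) = (-62016 + 1/2793)*(1/7297) = -173210687/2793*1/7297 = -173210687/20380521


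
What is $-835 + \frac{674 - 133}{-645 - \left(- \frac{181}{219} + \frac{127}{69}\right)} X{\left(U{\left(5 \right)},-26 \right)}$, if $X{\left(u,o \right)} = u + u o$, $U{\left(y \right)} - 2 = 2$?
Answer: $- \frac{2444565755}{3253973} \approx -751.26$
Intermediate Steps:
$U{\left(y \right)} = 4$ ($U{\left(y \right)} = 2 + 2 = 4$)
$X{\left(u,o \right)} = u + o u$
$-835 + \frac{674 - 133}{-645 - \left(- \frac{181}{219} + \frac{127}{69}\right)} X{\left(U{\left(5 \right)},-26 \right)} = -835 + \frac{674 - 133}{-645 - \left(- \frac{181}{219} + \frac{127}{69}\right)} 4 \left(1 - 26\right) = -835 + \frac{541}{-645 - \frac{5108}{5037}} \cdot 4 \left(-25\right) = -835 + \frac{541}{-645 + \left(- \frac{127}{69} + \frac{181}{219}\right)} \left(-100\right) = -835 + \frac{541}{-645 - \frac{5108}{5037}} \left(-100\right) = -835 + \frac{541}{- \frac{3253973}{5037}} \left(-100\right) = -835 + 541 \left(- \frac{5037}{3253973}\right) \left(-100\right) = -835 - - \frac{272501700}{3253973} = -835 + \frac{272501700}{3253973} = - \frac{2444565755}{3253973}$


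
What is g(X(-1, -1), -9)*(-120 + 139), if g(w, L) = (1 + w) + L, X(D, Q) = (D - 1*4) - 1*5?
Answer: -342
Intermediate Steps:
X(D, Q) = -9 + D (X(D, Q) = (D - 4) - 5 = (-4 + D) - 5 = -9 + D)
g(w, L) = 1 + L + w
g(X(-1, -1), -9)*(-120 + 139) = (1 - 9 + (-9 - 1))*(-120 + 139) = (1 - 9 - 10)*19 = -18*19 = -342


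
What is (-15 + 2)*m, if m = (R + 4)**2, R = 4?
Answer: -832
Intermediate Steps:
m = 64 (m = (4 + 4)**2 = 8**2 = 64)
(-15 + 2)*m = (-15 + 2)*64 = -13*64 = -832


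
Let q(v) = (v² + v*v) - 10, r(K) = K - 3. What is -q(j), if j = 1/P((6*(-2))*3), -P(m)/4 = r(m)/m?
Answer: 1672/169 ≈ 9.8935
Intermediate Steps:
r(K) = -3 + K
P(m) = -4*(-3 + m)/m
j = -3/13 (j = 1/(-4 + 12/(((6*(-2))*3))) = 1/(-4 + 12/((-12*3))) = 1/(-4 + 12/(-36)) = 1/(-4 + 12*(-1/36)) = 1/(-4 - ⅓) = 1/(-13/3) = -3/13 ≈ -0.23077)
q(v) = -10 + 2*v² (q(v) = (v² + v²) - 10 = 2*v² - 10 = -10 + 2*v²)
-q(j) = -(-10 + 2*(-3/13)²) = -(-10 + 2*(9/169)) = -(-10 + 18/169) = -1*(-1672/169) = 1672/169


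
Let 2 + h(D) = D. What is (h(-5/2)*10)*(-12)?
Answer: 540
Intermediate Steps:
h(D) = -2 + D
(h(-5/2)*10)*(-12) = ((-2 - 5/2)*10)*(-12) = -9/2*10*(-12) = -45*(-12) = 540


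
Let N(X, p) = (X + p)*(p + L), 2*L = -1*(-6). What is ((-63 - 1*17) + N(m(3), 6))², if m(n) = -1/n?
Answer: 841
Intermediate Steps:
L = 3 (L = (-1*(-6))/2 = (½)*6 = 3)
N(X, p) = (3 + p)*(X + p) (N(X, p) = (X + p)*(p + 3) = (X + p)*(3 + p) = (3 + p)*(X + p))
((-63 - 1*17) + N(m(3), 6))² = ((-63 - 1*17) + (6² + 3*(-1/3) + 3*6 - 1/3*6))² = ((-63 - 17) + (36 + 3*(-1*⅓) + 18 - 1*⅓*6))² = (-80 + (36 + 3*(-⅓) + 18 - ⅓*6))² = (-80 + (36 - 1 + 18 - 2))² = (-80 + 51)² = (-29)² = 841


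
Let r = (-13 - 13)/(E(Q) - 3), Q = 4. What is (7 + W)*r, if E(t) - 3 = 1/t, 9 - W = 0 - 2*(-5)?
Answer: -624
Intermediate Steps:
W = -1 (W = 9 - (0 - 2*(-5)) = 9 - (0 + 10) = 9 - 1*10 = 9 - 10 = -1)
E(t) = 3 + 1/t
r = -104 (r = (-13 - 13)/((3 + 1/4) - 3) = -26/((3 + ¼) - 3) = -26/(13/4 - 3) = -26/¼ = -26*4 = -104)
(7 + W)*r = (7 - 1)*(-104) = 6*(-104) = -624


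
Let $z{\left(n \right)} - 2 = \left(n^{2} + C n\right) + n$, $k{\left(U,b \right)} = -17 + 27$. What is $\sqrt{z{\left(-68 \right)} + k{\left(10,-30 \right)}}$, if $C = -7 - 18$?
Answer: $2 \sqrt{1567} \approx 79.171$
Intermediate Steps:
$k{\left(U,b \right)} = 10$
$C = -25$
$z{\left(n \right)} = 2 + n^{2} - 24 n$ ($z{\left(n \right)} = 2 + \left(\left(n^{2} - 25 n\right) + n\right) = 2 + \left(n^{2} - 24 n\right) = 2 + n^{2} - 24 n$)
$\sqrt{z{\left(-68 \right)} + k{\left(10,-30 \right)}} = \sqrt{\left(2 + \left(-68\right)^{2} - -1632\right) + 10} = \sqrt{\left(2 + 4624 + 1632\right) + 10} = \sqrt{6258 + 10} = \sqrt{6268} = 2 \sqrt{1567}$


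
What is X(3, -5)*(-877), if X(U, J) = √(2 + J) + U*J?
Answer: 13155 - 877*I*√3 ≈ 13155.0 - 1519.0*I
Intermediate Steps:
X(U, J) = √(2 + J) + J*U
X(3, -5)*(-877) = (√(2 - 5) - 5*3)*(-877) = (√(-3) - 15)*(-877) = (I*√3 - 15)*(-877) = (-15 + I*√3)*(-877) = 13155 - 877*I*√3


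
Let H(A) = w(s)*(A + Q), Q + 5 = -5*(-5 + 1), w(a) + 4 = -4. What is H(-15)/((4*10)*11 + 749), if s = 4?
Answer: 0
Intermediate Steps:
w(a) = -8 (w(a) = -4 - 4 = -8)
Q = 15 (Q = -5 - 5*(-5 + 1) = -5 - 5*(-4) = -5 + 20 = 15)
H(A) = -120 - 8*A (H(A) = -8*(A + 15) = -8*(15 + A) = -120 - 8*A)
H(-15)/((4*10)*11 + 749) = (-120 - 8*(-15))/((4*10)*11 + 749) = (-120 + 120)/(40*11 + 749) = 0/(440 + 749) = 0/1189 = 0*(1/1189) = 0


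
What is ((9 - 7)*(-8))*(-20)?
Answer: 320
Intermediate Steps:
((9 - 7)*(-8))*(-20) = (2*(-8))*(-20) = -16*(-20) = 320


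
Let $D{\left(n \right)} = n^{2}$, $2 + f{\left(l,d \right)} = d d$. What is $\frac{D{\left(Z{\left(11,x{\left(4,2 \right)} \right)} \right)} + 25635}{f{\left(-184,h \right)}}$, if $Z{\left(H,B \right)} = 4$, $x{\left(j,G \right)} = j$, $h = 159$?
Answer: $\frac{25651}{25279} \approx 1.0147$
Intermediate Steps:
$f{\left(l,d \right)} = -2 + d^{2}$ ($f{\left(l,d \right)} = -2 + d d = -2 + d^{2}$)
$\frac{D{\left(Z{\left(11,x{\left(4,2 \right)} \right)} \right)} + 25635}{f{\left(-184,h \right)}} = \frac{4^{2} + 25635}{-2 + 159^{2}} = \frac{16 + 25635}{-2 + 25281} = \frac{25651}{25279}$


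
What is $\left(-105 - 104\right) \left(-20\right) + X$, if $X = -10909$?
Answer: $-6729$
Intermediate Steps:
$\left(-105 - 104\right) \left(-20\right) + X = \left(-105 - 104\right) \left(-20\right) - 10909 = \left(-209\right) \left(-20\right) - 10909 = 4180 - 10909 = -6729$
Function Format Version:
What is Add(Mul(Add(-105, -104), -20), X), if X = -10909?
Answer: -6729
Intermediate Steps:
Add(Mul(Add(-105, -104), -20), X) = Add(Mul(Add(-105, -104), -20), -10909) = Add(Mul(-209, -20), -10909) = Add(4180, -10909) = -6729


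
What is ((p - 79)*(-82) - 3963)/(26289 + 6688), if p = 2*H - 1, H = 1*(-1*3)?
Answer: 3089/32977 ≈ 0.093671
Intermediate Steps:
H = -3 (H = 1*(-3) = -3)
p = -7 (p = 2*(-3) - 1 = -6 - 1 = -7)
((p - 79)*(-82) - 3963)/(26289 + 6688) = ((-7 - 79)*(-82) - 3963)/(26289 + 6688) = (-86*(-82) - 3963)/32977 = (7052 - 3963)*(1/32977) = 3089*(1/32977) = 3089/32977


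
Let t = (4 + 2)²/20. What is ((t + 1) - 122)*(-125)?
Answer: 14900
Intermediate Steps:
t = 9/5 (t = 6²*(1/20) = 36*(1/20) = 9/5 ≈ 1.8000)
((t + 1) - 122)*(-125) = ((9/5 + 1) - 122)*(-125) = (14/5 - 122)*(-125) = -596/5*(-125) = 14900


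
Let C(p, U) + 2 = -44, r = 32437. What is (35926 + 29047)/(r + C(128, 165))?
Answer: 64973/32391 ≈ 2.0059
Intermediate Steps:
C(p, U) = -46 (C(p, U) = -2 - 44 = -46)
(35926 + 29047)/(r + C(128, 165)) = (35926 + 29047)/(32437 - 46) = 64973/32391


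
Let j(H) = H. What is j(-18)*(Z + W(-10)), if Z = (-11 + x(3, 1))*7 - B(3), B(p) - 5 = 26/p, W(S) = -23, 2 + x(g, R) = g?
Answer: 1920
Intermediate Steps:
x(g, R) = -2 + g
B(p) = 5 + 26/p
Z = -251/3 (Z = (-11 + (-2 + 3))*7 - (5 + 26/3) = (-11 + 1)*7 - (5 + 26*(⅓)) = -10*7 - (5 + 26/3) = -70 - 1*41/3 = -70 - 41/3 = -251/3 ≈ -83.667)
j(-18)*(Z + W(-10)) = -18*(-251/3 - 23) = -18*(-320/3) = 1920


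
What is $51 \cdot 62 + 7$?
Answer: $3169$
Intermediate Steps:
$51 \cdot 62 + 7 = 3162 + 7 = 3169$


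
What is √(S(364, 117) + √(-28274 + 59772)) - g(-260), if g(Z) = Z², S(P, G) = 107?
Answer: -67600 + √(107 + √31498) ≈ -67583.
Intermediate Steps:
√(S(364, 117) + √(-28274 + 59772)) - g(-260) = √(107 + √(-28274 + 59772)) - 1*(-260)² = √(107 + √31498) - 1*67600 = √(107 + √31498) - 67600 = -67600 + √(107 + √31498)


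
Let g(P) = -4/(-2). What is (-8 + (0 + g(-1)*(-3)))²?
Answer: 196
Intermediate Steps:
g(P) = 2 (g(P) = -4*(-½) = 2)
(-8 + (0 + g(-1)*(-3)))² = (-8 + (0 + 2*(-3)))² = (-8 + (0 - 6))² = (-8 - 6)² = (-14)² = 196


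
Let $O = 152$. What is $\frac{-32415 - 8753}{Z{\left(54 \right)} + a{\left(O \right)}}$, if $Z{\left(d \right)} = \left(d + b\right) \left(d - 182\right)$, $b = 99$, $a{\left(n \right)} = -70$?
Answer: $\frac{664}{317} \approx 2.0946$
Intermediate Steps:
$Z{\left(d \right)} = \left(-182 + d\right) \left(99 + d\right)$ ($Z{\left(d \right)} = \left(d + 99\right) \left(d - 182\right) = \left(99 + d\right) \left(-182 + d\right) = \left(-182 + d\right) \left(99 + d\right)$)
$\frac{-32415 - 8753}{Z{\left(54 \right)} + a{\left(O \right)}} = \frac{-32415 - 8753}{\left(-18018 + 54^{2} - 4482\right) - 70} = - \frac{41168}{\left(-18018 + 2916 - 4482\right) - 70} = - \frac{41168}{-19584 - 70} = - \frac{41168}{-19654} = \left(-41168\right) \left(- \frac{1}{19654}\right) = \frac{664}{317}$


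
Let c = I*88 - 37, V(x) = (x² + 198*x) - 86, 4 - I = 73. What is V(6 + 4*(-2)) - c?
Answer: 5631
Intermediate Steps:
I = -69 (I = 4 - 1*73 = 4 - 73 = -69)
V(x) = -86 + x² + 198*x
c = -6109 (c = -69*88 - 37 = -6072 - 37 = -6109)
V(6 + 4*(-2)) - c = (-86 + (6 + 4*(-2))² + 198*(6 + 4*(-2))) - 1*(-6109) = (-86 + (6 - 8)² + 198*(6 - 8)) + 6109 = (-86 + (-2)² + 198*(-2)) + 6109 = (-86 + 4 - 396) + 6109 = -478 + 6109 = 5631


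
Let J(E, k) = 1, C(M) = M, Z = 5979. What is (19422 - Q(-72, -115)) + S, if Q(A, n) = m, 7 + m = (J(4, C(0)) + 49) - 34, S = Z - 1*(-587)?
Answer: 25979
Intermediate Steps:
S = 6566 (S = 5979 - 1*(-587) = 5979 + 587 = 6566)
m = 9 (m = -7 + ((1 + 49) - 34) = -7 + (50 - 34) = -7 + 16 = 9)
Q(A, n) = 9
(19422 - Q(-72, -115)) + S = (19422 - 1*9) + 6566 = (19422 - 9) + 6566 = 19413 + 6566 = 25979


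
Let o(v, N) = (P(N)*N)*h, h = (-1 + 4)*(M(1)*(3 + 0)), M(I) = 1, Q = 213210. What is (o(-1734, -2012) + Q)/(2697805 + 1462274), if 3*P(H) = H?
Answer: 374474/126063 ≈ 2.9705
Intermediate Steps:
P(H) = H/3
h = 9 (h = (-1 + 4)*(1*(3 + 0)) = 3*(1*3) = 3*3 = 9)
o(v, N) = 3*N² (o(v, N) = ((N/3)*N)*9 = (N²/3)*9 = 3*N²)
(o(-1734, -2012) + Q)/(2697805 + 1462274) = (3*(-2012)² + 213210)/(2697805 + 1462274) = (3*4048144 + 213210)/4160079 = (12144432 + 213210)*(1/4160079) = 12357642*(1/4160079) = 374474/126063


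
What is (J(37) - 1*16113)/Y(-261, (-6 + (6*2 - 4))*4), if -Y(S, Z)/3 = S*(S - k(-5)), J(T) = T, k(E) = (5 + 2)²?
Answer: 8038/121365 ≈ 0.066230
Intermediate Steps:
k(E) = 49 (k(E) = 7² = 49)
Y(S, Z) = -3*S*(-49 + S) (Y(S, Z) = -3*S*(S - 1*49) = -3*S*(S - 49) = -3*S*(-49 + S))
(J(37) - 1*16113)/Y(-261, (-6 + (6*2 - 4))*4) = (37 - 1*16113)/((3*(-261)*(49 - 1*(-261)))) = (37 - 16113)/((3*(-261)*(49 + 261))) = -16076/(3*(-261)*310) = -16076/(-242730) = -16076*(-1/242730) = 8038/121365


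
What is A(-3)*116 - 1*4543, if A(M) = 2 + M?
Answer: -4659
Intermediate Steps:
A(-3)*116 - 1*4543 = (2 - 3)*116 - 1*4543 = -1*116 - 4543 = -116 - 4543 = -4659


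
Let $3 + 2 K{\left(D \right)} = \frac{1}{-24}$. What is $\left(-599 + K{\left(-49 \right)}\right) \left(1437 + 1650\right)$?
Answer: $- \frac{29660925}{16} \approx -1.8538 \cdot 10^{6}$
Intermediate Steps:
$K{\left(D \right)} = - \frac{73}{48}$ ($K{\left(D \right)} = - \frac{3}{2} + \frac{1}{2 \left(-24\right)} = - \frac{3}{2} + \frac{1}{2} \left(- \frac{1}{24}\right) = - \frac{3}{2} - \frac{1}{48} = - \frac{73}{48}$)
$\left(-599 + K{\left(-49 \right)}\right) \left(1437 + 1650\right) = \left(-599 - \frac{73}{48}\right) \left(1437 + 1650\right) = \left(- \frac{28825}{48}\right) 3087 = - \frac{29660925}{16}$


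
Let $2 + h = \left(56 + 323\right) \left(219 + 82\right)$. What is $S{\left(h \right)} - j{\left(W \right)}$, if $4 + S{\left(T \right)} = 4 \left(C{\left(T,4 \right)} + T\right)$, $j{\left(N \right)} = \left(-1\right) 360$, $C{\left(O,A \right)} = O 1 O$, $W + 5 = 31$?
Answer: $52054704380$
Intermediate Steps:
$W = 26$ ($W = -5 + 31 = 26$)
$C{\left(O,A \right)} = O^{2}$ ($C{\left(O,A \right)} = O O = O^{2}$)
$j{\left(N \right)} = -360$
$h = 114077$ ($h = -2 + \left(56 + 323\right) \left(219 + 82\right) = -2 + 379 \cdot 301 = -2 + 114079 = 114077$)
$S{\left(T \right)} = -4 + 4 T + 4 T^{2}$ ($S{\left(T \right)} = -4 + 4 \left(T^{2} + T\right) = -4 + 4 \left(T + T^{2}\right) = -4 + \left(4 T + 4 T^{2}\right) = -4 + 4 T + 4 T^{2}$)
$S{\left(h \right)} - j{\left(W \right)} = \left(-4 + 4 \cdot 114077 + 4 \cdot 114077^{2}\right) - -360 = \left(-4 + 456308 + 4 \cdot 13013561929\right) + 360 = \left(-4 + 456308 + 52054247716\right) + 360 = 52054704020 + 360 = 52054704380$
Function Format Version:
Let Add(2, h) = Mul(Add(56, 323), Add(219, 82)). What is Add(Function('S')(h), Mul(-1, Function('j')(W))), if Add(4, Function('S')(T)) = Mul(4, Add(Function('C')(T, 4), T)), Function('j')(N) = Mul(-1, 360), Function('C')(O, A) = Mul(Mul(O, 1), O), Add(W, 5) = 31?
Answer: 52054704380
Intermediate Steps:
W = 26 (W = Add(-5, 31) = 26)
Function('C')(O, A) = Pow(O, 2) (Function('C')(O, A) = Mul(O, O) = Pow(O, 2))
Function('j')(N) = -360
h = 114077 (h = Add(-2, Mul(Add(56, 323), Add(219, 82))) = Add(-2, Mul(379, 301)) = Add(-2, 114079) = 114077)
Function('S')(T) = Add(-4, Mul(4, T), Mul(4, Pow(T, 2))) (Function('S')(T) = Add(-4, Mul(4, Add(Pow(T, 2), T))) = Add(-4, Mul(4, Add(T, Pow(T, 2)))) = Add(-4, Add(Mul(4, T), Mul(4, Pow(T, 2)))) = Add(-4, Mul(4, T), Mul(4, Pow(T, 2))))
Add(Function('S')(h), Mul(-1, Function('j')(W))) = Add(Add(-4, Mul(4, 114077), Mul(4, Pow(114077, 2))), Mul(-1, -360)) = Add(Add(-4, 456308, Mul(4, 13013561929)), 360) = Add(Add(-4, 456308, 52054247716), 360) = Add(52054704020, 360) = 52054704380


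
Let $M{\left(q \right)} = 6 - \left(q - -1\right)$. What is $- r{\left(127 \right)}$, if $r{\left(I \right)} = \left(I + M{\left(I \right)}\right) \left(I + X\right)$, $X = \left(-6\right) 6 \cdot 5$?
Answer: $265$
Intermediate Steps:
$X = -180$ ($X = \left(-36\right) 5 = -180$)
$M{\left(q \right)} = 5 - q$ ($M{\left(q \right)} = 6 - \left(q + 1\right) = 6 - \left(1 + q\right) = 5 - q$)
$r{\left(I \right)} = -900 + 5 I$ ($r{\left(I \right)} = \left(I - \left(-5 + I\right)\right) \left(I - 180\right) = 5 \left(-180 + I\right) = -900 + 5 I$)
$- r{\left(127 \right)} = - (-900 + 5 \cdot 127) = - (-900 + 635) = \left(-1\right) \left(-265\right) = 265$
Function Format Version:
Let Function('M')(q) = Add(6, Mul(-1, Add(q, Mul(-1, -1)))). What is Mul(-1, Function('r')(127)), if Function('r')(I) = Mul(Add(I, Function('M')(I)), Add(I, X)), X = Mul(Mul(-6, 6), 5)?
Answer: 265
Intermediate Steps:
X = -180 (X = Mul(-36, 5) = -180)
Function('M')(q) = Add(5, Mul(-1, q)) (Function('M')(q) = Add(6, Mul(-1, Add(q, 1))) = Add(6, Mul(-1, Add(1, q))) = Add(6, Add(-1, Mul(-1, q))) = Add(5, Mul(-1, q)))
Function('r')(I) = Add(-900, Mul(5, I)) (Function('r')(I) = Mul(Add(I, Add(5, Mul(-1, I))), Add(I, -180)) = Mul(5, Add(-180, I)) = Add(-900, Mul(5, I)))
Mul(-1, Function('r')(127)) = Mul(-1, Add(-900, Mul(5, 127))) = Mul(-1, Add(-900, 635)) = Mul(-1, -265) = 265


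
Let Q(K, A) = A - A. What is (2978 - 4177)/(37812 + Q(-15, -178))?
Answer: -1199/37812 ≈ -0.031709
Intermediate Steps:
Q(K, A) = 0
(2978 - 4177)/(37812 + Q(-15, -178)) = (2978 - 4177)/(37812 + 0) = -1199/37812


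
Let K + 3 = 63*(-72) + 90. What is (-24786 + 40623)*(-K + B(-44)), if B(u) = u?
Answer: 69761985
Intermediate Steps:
K = -4449 (K = -3 + (63*(-72) + 90) = -3 + (-4536 + 90) = -3 - 4446 = -4449)
(-24786 + 40623)*(-K + B(-44)) = (-24786 + 40623)*(-1*(-4449) - 44) = 15837*(4449 - 44) = 15837*4405 = 69761985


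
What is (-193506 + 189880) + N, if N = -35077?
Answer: -38703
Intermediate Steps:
(-193506 + 189880) + N = (-193506 + 189880) - 35077 = -3626 - 35077 = -38703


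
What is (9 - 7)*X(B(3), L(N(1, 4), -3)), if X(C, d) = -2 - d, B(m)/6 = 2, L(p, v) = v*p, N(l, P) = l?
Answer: 2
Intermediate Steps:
L(p, v) = p*v
B(m) = 12 (B(m) = 6*2 = 12)
(9 - 7)*X(B(3), L(N(1, 4), -3)) = (9 - 7)*(-2 - (-3)) = 2*(-2 - 1*(-3)) = 2*(-2 + 3) = 2*1 = 2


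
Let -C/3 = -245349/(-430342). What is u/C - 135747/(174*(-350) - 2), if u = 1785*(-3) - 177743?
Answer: 4798858360215541/44826734394 ≈ 1.0705e+5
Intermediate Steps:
C = -736047/430342 (C = -(-736047)/(-430342) = -(-736047)*(-1)/430342 = -3*245349/430342 = -736047/430342 ≈ -1.7104)
u = -183098 (u = -5355 - 177743 = -183098)
u/C - 135747/(174*(-350) - 2) = -183098/(-736047/430342) - 135747/(174*(-350) - 2) = -183098*(-430342/736047) - 135747/(-60900 - 2) = 78794759516/736047 - 135747/(-60902) = 78794759516/736047 - 135747*(-1/60902) = 78794759516/736047 + 135747/60902 = 4798858360215541/44826734394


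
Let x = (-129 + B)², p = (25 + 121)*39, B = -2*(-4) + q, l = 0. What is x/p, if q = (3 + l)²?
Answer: 6272/2847 ≈ 2.2030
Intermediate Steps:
q = 9 (q = (3 + 0)² = 3² = 9)
B = 17 (B = -2*(-4) + 9 = 8 + 9 = 17)
p = 5694 (p = 146*39 = 5694)
x = 12544 (x = (-129 + 17)² = (-112)² = 12544)
x/p = 12544/5694 = 12544*(1/5694) = 6272/2847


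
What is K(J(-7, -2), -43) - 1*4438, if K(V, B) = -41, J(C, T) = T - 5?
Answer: -4479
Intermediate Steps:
J(C, T) = -5 + T
K(J(-7, -2), -43) - 1*4438 = -41 - 1*4438 = -41 - 4438 = -4479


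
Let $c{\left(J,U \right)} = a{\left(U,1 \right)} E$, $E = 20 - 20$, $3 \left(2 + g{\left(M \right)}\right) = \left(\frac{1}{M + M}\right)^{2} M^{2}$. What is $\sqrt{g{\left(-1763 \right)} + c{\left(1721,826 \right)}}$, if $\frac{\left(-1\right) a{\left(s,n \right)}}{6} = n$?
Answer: $\frac{i \sqrt{69}}{6} \approx 1.3844 i$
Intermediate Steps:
$g{\left(M \right)} = - \frac{23}{12}$ ($g{\left(M \right)} = -2 + \frac{\left(\frac{1}{M + M}\right)^{2} M^{2}}{3} = -2 + \frac{\left(\frac{1}{2 M}\right)^{2} M^{2}}{3} = -2 + \frac{\frac{1}{4 M^{2}} M^{2}}{3} = -2 + \frac{1}{3} \cdot \frac{1}{4} = -2 + \frac{1}{12} = - \frac{23}{12}$)
$a{\left(s,n \right)} = - 6 n$
$E = 0$
$c{\left(J,U \right)} = 0$ ($c{\left(J,U \right)} = \left(-6\right) 1 \cdot 0 = \left(-6\right) 0 = 0$)
$\sqrt{g{\left(-1763 \right)} + c{\left(1721,826 \right)}} = \sqrt{- \frac{23}{12} + 0} = \sqrt{- \frac{23}{12}} = \frac{i \sqrt{69}}{6}$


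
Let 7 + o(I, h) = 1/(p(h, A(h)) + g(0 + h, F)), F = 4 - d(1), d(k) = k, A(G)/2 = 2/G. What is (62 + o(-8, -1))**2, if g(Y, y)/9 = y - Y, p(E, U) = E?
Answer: 3709476/1225 ≈ 3028.1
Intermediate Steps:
A(G) = 4/G (A(G) = 2*(2/G) = 4/G)
F = 3 (F = 4 - 1*1 = 4 - 1 = 3)
g(Y, y) = -9*Y + 9*y (g(Y, y) = 9*(y - Y) = -9*Y + 9*y)
o(I, h) = -7 + 1/(27 - 8*h) (o(I, h) = -7 + 1/(h + (-9*(0 + h) + 9*3)) = -7 + 1/(h + (-9*h + 27)) = -7 + 1/(h + (27 - 9*h)) = -7 + 1/(27 - 8*h))
(62 + o(-8, -1))**2 = (62 + 4*(47 - 14*(-1))/(-27 + 8*(-1)))**2 = (62 + 4*(47 + 14)/(-27 - 8))**2 = (62 + 4*61/(-35))**2 = (62 + 4*(-1/35)*61)**2 = (62 - 244/35)**2 = (1926/35)**2 = 3709476/1225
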